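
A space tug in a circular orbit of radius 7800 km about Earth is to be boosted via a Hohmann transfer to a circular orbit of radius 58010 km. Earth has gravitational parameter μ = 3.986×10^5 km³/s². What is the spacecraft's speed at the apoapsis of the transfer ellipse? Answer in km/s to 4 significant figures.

Semi-major axis of the transfer orbit: a_t = (7800 + 58010)/2 = 32905 km.
At apoapsis, r = 58010 km.
Applying v² = μ(2/r − 1/a_t): v = 1.276 km/s.

v = 1.276 km/s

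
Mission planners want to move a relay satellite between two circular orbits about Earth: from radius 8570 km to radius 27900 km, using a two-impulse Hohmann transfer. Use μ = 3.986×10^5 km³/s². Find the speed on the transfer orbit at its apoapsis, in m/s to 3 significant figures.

v = 2590 m/s

Semi-major axis of the transfer orbit: a_t = (8570 + 27900)/2 = 18235 km.
At apoapsis, r = 27900 km.
Vis-viva: v = √[μ(2/r − 1/a_t)] = √[3.986×10^5 × (2/27900 − 1/18235)] = 2.591 km/s.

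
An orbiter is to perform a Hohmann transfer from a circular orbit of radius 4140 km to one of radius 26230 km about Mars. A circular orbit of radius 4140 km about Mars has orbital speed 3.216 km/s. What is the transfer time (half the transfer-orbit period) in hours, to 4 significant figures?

From the circular-orbit relation v² = μ/r at r = 4140 km: μ = v²r = (3.216)² × 4140 = 42818.6 km³/s².
Semi-major axis of the transfer orbit: a_t = (4140 + 26230)/2 = 15185 km.
Half the transfer-orbit period gives t = π√(a_t³/μ) = 28409 s.
Converting: 28409 s ÷ 3600 s/hour = 7.891 hours.

t = 7.891 hours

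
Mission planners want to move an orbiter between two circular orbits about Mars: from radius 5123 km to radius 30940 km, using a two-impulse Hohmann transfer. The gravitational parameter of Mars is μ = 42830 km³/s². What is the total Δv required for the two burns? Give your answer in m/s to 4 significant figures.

Semi-major axis of the transfer orbit: a_t = (5123 + 30940)/2 = 18031.5 km.
Circular speed at r₁: v₁ = √(μ/r₁) = √(42830/5123) = 2.89142 km/s.
On the transfer ellipse at r₁, v² = μ(2/r − 1/a) gives v_p = √[μ(2/r₁ − 1/a_t)] = 3.78753 km/s.
First burn Δv₁ = |v_p − v₁| = 0.89611 km/s.
Circular speed at r₂: v₂ = √(μ/r₂) = 1.17656 km/s.
Transfer-orbit speed at r₂: v_a = √[μ(2/r₂ − 1/a_t)] = 0.627134 km/s.
Second burn Δv₂ = |v₂ − v_a| = 0.54943 km/s.
Total Δv = Δv₁ + Δv₂ = 1.446 km/s.

Δv = 1446 m/s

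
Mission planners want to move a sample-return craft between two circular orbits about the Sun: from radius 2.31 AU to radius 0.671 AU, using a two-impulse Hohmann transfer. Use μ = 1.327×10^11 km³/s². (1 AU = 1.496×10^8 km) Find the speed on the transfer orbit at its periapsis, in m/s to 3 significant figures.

v = 45300 m/s

In km: r₁ = 2.31 × 1.496×10^8 = 3.45576×10^8 km; r₂ = 0.671 × 1.496×10^8 = 1.003816×10^8 km.
Semi-major axis of the transfer orbit: a_t = (3.45576×10^8 + 1.003816×10^8)/2 = 2.229788×10^8 km.
At periapsis, r = 1.003816×10^8 km.
Vis-viva: v = √[μ(2/r − 1/a_t)] = √[1.327×10^11 × (2/1.003816×10^8 − 1/2.229788×10^8)] = 45.26 km/s.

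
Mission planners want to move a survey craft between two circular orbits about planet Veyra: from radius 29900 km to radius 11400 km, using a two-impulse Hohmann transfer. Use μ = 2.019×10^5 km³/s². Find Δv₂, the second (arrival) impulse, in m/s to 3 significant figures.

Transfer-ellipse semi-major axis a_t = (r₁ + r₂)/2 = (29900 + 11400)/2 = 20650 km.
On the circular orbit at r = 11400 km, v_c = √(μ/r) = 4.2084 km/s.
Vis-viva on the transfer ellipse at r = 11400 km gives v_t = √[μ(2/r − 1/a_t)] = 5.0640 km/s.
Δv₂ = |v_t − v_c| = |5.0640 − 4.2084| = 0.8556 km/s.

Δv₂ = 856 m/s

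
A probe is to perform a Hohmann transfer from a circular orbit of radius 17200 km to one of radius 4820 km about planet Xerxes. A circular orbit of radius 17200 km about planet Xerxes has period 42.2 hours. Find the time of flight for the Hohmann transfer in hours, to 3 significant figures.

From Kepler's third law T² = 4π²r³/μ at r = 17200 km, T = 42.2 hours = 42.2 × 3600 s = 1.5192×10^5 s: μ = 4π²r³/T² = 8703.93 km³/s².
Transfer-ellipse semi-major axis a_t = (r₁ + r₂)/2 = (17200 + 4820)/2 = 11010 km.
Half the transfer-orbit period gives t = π√(a_t³/μ) = 38900 s.
Converting: 38900 s ÷ 3600 s/hour = 10.8 hours.

t = 10.8 hours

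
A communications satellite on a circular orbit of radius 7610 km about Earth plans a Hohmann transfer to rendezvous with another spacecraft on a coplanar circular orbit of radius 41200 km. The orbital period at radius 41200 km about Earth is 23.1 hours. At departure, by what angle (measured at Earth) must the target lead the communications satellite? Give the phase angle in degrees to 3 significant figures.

From Kepler's third law T² = 4π²r³/μ at r = 41200 km, T = 23.1 hours = 23.1 × 3600 s = 83160 s: μ = 4π²r³/T² = 3.99229×10^5 km³/s².
The Hohmann ellipse has a_t = (r₁ + r₂)/2 = 24405 km.
Transfer time t = π√(a_t³/μ) = 18956.4 s.
Target angular speed ω₂ = √(μ/r₂³) = 7.55554×10^-5 rad/s.
Angle swept by the target during transfer: ω₂·t = 1.4323 rad = 82.06°.
The communications satellite traverses 180° on the transfer ellipse, so the target must lead by 180° − 82.06° = 97.9°.

φ = 97.9°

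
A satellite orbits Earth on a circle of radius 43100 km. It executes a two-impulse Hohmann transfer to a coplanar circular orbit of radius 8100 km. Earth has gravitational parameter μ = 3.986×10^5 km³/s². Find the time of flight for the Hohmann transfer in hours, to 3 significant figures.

Semi-major axis of the transfer orbit: a_t = (43100 + 8100)/2 = 25600 km.
By Kepler's third law the transfer-orbit period is T = 2π√(a_t³/μ), so t = T/2 = 20380 s.
Converting: 20380 s ÷ 3600 s/hour = 5.66 hours.

t = 5.66 hours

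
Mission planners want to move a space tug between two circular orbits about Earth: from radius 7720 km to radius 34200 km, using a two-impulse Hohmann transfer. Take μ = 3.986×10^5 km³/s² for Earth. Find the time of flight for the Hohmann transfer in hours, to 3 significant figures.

t = 4.19 hours

The Hohmann ellipse has a_t = (r₁ + r₂)/2 = 20960 km.
Half the transfer-orbit period gives t = π√(a_t³/μ) = 15100 s.
Converting: 15100 s ÷ 3600 s/hour = 4.19 hours.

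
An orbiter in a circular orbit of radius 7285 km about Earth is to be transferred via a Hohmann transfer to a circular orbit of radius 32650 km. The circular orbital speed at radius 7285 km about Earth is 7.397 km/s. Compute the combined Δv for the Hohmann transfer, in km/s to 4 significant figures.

From the circular-orbit relation v² = μ/r at r = 7285 km: μ = v²r = (7.397)² × 7285 = 3.98603×10^5 km³/s².
Semi-major axis of the transfer orbit: a_t = (7285 + 32650)/2 = 19967.5 km.
Circular speed at r₁: v₁ = √(μ/r₁) = √(3.98603×10^5/7285) = 7.3970 km/s.
Transfer-orbit speed at r₁ (vis-viva): v_p = √[μ(2/r₁ − 1/a_t)] = 9.4588 km/s.
First burn Δv₁ = |v_p − v₁| = 2.0618 km/s.
Circular speed at r₂: v₂ = √(μ/r₂) = 3.49405 km/s.
Transfer-orbit speed at r₂: v_a = √[μ(2/r₂ − 1/a_t)] = 2.11048 km/s.
Second burn Δv₂ = |v₂ − v_a| = 1.3836 km/s.
Δv = Δv₁ + Δv₂ = 2.0618 + 1.3836 = 3.445 km/s.

Δv = 3.445 km/s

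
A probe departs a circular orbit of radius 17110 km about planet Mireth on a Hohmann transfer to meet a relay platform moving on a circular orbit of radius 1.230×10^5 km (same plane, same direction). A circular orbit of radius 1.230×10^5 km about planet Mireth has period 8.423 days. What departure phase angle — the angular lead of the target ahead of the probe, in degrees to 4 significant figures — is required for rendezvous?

From Kepler's third law T² = 4π²r³/μ at r = 1.230×10^5 km, T = 8.423 days = 8.423 × 86400 s = 7.277472×10^5 s: μ = 4π²r³/T² = 1.38712×10^5 km³/s².
Semi-major axis of the transfer orbit: a_t = (17110 + 1.230×10^5)/2 = 70055 km.
The half-period of the transfer ellipse is t = π√(a_t³/μ) = 1.564×10^5 s.
Target angular speed ω₂ = √(μ/r₂³) = 8.634×10^-6 rad/s.
Angle swept by the target during transfer: ω₂·t = 1.3504 rad = 77.37°.
The probe traverses 180° on the transfer ellipse, so the target must lead by 180° − 77.37° = 102.6°.

φ = 102.6°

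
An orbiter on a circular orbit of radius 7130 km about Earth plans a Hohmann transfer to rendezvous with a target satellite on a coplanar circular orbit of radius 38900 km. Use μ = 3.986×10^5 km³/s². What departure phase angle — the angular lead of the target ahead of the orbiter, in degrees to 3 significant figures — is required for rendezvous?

The Hohmann ellipse has a_t = (r₁ + r₂)/2 = 23015 km.
The half-period of the transfer ellipse is t = π√(a_t³/μ) = 17374 s.
The target's mean motion on its circular orbit is ω₂ = √(μ/r₂³) = 8.2289×10^-5 rad/s.
Angle swept by the target during transfer: ω₂·t = 1.4297 rad = 81.92°.
Arrival is 180° from departure on the ellipse, so φ = 180° − 81.92° = 98.1°.

φ = 98.1°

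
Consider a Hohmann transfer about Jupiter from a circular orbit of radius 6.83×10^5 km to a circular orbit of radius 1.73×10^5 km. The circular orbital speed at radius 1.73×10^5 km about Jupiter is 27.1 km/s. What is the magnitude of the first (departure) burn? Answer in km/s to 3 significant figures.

Δv₁ = 4.97 km/s

From the circular-orbit relation v² = μ/r at r = 1.73×10^5 km: μ = v²r = (27.1)² × 1.73×10^5 = 1.27053×10^8 km³/s².
Transfer-ellipse semi-major axis a_t = (r₁ + r₂)/2 = (6.830×10^5 + 1.730×10^5)/2 = 4.280×10^5 km.
Circular speed at r = 6.830×10^5 km: v_c = √(μ/r) = 13.639 km/s.
Vis-viva on the transfer ellipse at r = 6.830×10^5 km gives v_t = √[μ(2/r − 1/a_t)] = 8.6713 km/s.
Δv₁ = |v_t − v_c| = |8.6713 − 13.639| = 4.968 km/s.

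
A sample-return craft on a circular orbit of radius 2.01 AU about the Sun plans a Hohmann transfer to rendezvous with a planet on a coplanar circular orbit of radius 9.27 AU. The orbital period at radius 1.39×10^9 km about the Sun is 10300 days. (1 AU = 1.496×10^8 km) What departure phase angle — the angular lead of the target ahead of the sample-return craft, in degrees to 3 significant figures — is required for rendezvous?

φ = 94.6°

From Kepler's third law T² = 4π²r³/μ at r = 1.39×10^9 km, T = 10300 days = 10300 × 86400 s = 8.8992×10^8 s: μ = 4π²r³/T² = 1.33876×10^11 km³/s².
In km: r₁ = 2.01 × 1.496×10^8 = 3.00696×10^8 km; r₂ = 9.27 × 1.496×10^8 = 1.386792×10^9 km.
Semi-major axis of the transfer orbit: a_t = (3.00696×10^8 + 1.386792×10^9)/2 = 8.43744×10^8 km.
Transfer time t = π√(a_t³/μ) = 2.1043×10^8 s.
The target's mean motion on its circular orbit is ω₂ = √(μ/r₂³) = 7.0849×10^-9 rad/s.
Angle swept by the target during transfer: ω₂·t = 1.4909 rad = 85.42°.
The sample-return craft traverses 180° on the transfer ellipse, so the target must lead by 180° − 85.42° = 94.6°.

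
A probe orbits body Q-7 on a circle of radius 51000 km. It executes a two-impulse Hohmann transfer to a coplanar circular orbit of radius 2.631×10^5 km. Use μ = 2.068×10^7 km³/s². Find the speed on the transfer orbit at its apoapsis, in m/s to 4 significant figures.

v = 5052 m/s

The Hohmann ellipse has a_t = (r₁ + r₂)/2 = 1.5705×10^5 km.
At apoapsis, r = 2.631×10^5 km.
From the vis-viva equation, v = √[μ(2/r − 1/a_t)] = 5.052 km/s.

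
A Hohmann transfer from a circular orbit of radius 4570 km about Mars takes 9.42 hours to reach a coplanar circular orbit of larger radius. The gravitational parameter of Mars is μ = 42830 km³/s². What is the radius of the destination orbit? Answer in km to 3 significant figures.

r₂ = 29600 km

Transfer time t = 9.42 hours = 33912 s, and t = π√(a_t³/μ).
So a_t = (μ t²/π²)^(1/3) = (42830 × (33912)² / π²)^(1/3) = 17089 km.
Since a_t = (r₁ + r₂)/2, r₂ = 2a_t − r₁ = 2×17089 − 4570 = 29608 km.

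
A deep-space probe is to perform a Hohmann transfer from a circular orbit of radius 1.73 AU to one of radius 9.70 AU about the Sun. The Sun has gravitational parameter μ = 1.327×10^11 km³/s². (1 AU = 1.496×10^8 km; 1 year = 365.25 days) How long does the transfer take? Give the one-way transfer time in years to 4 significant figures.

t = 6.832 years

In km: r₁ = 1.73 × 1.496×10^8 = 2.58808×10^8 km; r₂ = 9.70 × 1.496×10^8 = 1.45112×10^9 km.
The Hohmann ellipse has a_t = (r₁ + r₂)/2 = 8.54964×10^8 km.
By Kepler's third law the transfer-orbit period is T = 2π√(a_t³/μ), so t = T/2 = 2.156×10^8 s.
Converting: 2.156×10^8 s ÷ 3.15576×10^7 s/year (365.25 × 86400) = 6.832 years.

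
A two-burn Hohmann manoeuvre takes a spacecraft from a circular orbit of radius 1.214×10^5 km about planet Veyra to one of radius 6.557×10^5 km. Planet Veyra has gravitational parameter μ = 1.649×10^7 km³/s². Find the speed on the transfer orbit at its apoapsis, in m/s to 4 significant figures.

v = 2803 m/s

The Hohmann ellipse has a_t = (r₁ + r₂)/2 = 3.8855×10^5 km.
At apoapsis, r = 6.557×10^5 km.
Vis-viva: v = √[μ(2/r − 1/a_t)] = √[1.649×10^7 × (2/6.557×10^5 − 1/3.8855×10^5)] = 2.803 km/s.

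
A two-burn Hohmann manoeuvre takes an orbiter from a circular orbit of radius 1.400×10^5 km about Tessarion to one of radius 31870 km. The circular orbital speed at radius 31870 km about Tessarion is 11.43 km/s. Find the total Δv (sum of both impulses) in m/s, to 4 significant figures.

Δv = 5291 m/s

From the circular-orbit relation v² = μ/r at r = 31870 km: μ = v²r = (11.43)² × 31870 = 4.16365×10^6 km³/s².
The Hohmann ellipse has a_t = (r₁ + r₂)/2 = 85935 km.
Circular speed at r₁: v₁ = √(μ/r₁) = √(4.16365×10^6/1.400×10^5) = 5.453 km/s.
Transfer-orbit speed at r₁ (vis-viva): v_a = √[μ(2/r₁ − 1/a_t)] = 3.321 km/s.
First burn Δv₁ = |v_a − v₁| = 2.132 km/s.
Circular speed at r₂: v₂ = √(μ/r₂) = 11.430 km/s.
Transfer-orbit speed at r₂: v_p = √[μ(2/r₂ − 1/a_t)] = 14.589 km/s.
Second burn Δv₂ = |v₂ − v_p| = 3.159 km/s.
Total Δv = Δv₁ + Δv₂ = 5.291 km/s.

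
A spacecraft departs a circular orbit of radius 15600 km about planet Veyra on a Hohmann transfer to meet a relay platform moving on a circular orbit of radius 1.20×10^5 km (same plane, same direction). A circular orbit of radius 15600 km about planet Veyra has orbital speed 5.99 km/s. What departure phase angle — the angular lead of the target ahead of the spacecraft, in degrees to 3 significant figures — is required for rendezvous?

φ = 104°

From the circular-orbit relation v² = μ/r at r = 15600 km: μ = v²r = (5.99)² × 15600 = 5.59730×10^5 km³/s².
The Hohmann ellipse has a_t = (r₁ + r₂)/2 = 67800 km.
Transfer time t = π√(a_t³/μ) = 74132 s.
Target angular speed ω₂ = √(μ/r₂³) = 1.7998×10^-5 rad/s.
Angle swept by the target during transfer: ω₂·t = 1.3342 rad = 76.44°.
The spacecraft traverses 180° on the transfer ellipse, so the target must lead by 180° − 76.44° = 104°.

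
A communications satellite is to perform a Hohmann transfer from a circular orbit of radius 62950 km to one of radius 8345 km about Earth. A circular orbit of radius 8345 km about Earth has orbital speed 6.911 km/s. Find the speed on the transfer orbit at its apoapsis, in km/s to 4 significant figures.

From the circular-orbit relation v² = μ/r at r = 8345 km: μ = v²r = (6.911)² × 8345 = 3.98573×10^5 km³/s².
The Hohmann ellipse has a_t = (r₁ + r₂)/2 = 35647.5 km.
The apoapsis of the transfer ellipse is at r = 62950 km.
Applying v² = μ(2/r − 1/a_t): v = 1.217 km/s.

v = 1.217 km/s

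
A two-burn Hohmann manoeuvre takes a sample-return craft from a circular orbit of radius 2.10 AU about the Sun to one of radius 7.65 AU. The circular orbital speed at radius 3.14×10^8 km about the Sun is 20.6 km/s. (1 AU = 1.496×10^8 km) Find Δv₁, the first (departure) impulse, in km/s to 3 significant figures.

From the circular-orbit relation v² = μ/r at r = 3.14×10^8 km: μ = v²r = (20.6)² × 3.14×10^8 = 1.33249×10^11 km³/s².
In km: r₁ = 2.10 × 1.496×10^8 = 3.1416×10^8 km; r₂ = 7.65 × 1.496×10^8 = 1.14444×10^9 km.
The Hohmann ellipse has a_t = (r₁ + r₂)/2 = 7.293×10^8 km.
Circular speed at r = 3.1416×10^8 km: v_c = √(μ/r) = 20.595 km/s.
Transfer-orbit speed at the same r (vis-viva, a = a_t): v_t = √[μ(2/r − 1/a_t)] = 25.799 km/s.
Δv₁ = |v_t − v_c| = |25.799 − 20.595| = 5.204 km/s.

Δv₁ = 5.20 km/s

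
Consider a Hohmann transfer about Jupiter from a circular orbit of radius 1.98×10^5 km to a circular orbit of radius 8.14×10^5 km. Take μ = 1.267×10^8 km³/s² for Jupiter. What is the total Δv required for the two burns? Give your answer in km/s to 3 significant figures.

Δv = 11.5 km/s

The Hohmann ellipse has a_t = (r₁ + r₂)/2 = 5.060×10^5 km.
Circular speed at r₁: v₁ = √(μ/r₁) = √(1.267×10^8/1.980×10^5) = 25.296 km/s.
Transfer-orbit speed at r₁ (vis-viva equation): v_p = √[μ(2/r₁ − 1/a_t)] = 32.084 km/s.
First burn Δv₁ = |v_p − v₁| = 6.788 km/s.
At r₂, v₂ = √(μ/r₂) = 12.476 km/s.
Transfer-orbit speed at r₂: v_a = √[μ(2/r₂ − 1/a_t)] = 7.8043 km/s.
Second burn Δv₂ = |v₂ − v_a| = 4.672 km/s.
Δv = Δv₁ + Δv₂ = 6.788 + 4.672 = 11.46 km/s.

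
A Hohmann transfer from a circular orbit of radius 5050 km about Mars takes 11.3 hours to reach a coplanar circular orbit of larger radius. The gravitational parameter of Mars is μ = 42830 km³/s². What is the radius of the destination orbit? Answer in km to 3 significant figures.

Transfer time t = 11.3 hours = 40680 s, and t = π√(a_t³/μ).
So a_t = (μ t²/π²)^(1/3) = (42830 × (40680)² / π²)^(1/3) = 19293 km.
Since a_t = (r₁ + r₂)/2, r₂ = 2a_t − r₁ = 2×19293 − 5050 = 33536 km.

r₂ = 33500 km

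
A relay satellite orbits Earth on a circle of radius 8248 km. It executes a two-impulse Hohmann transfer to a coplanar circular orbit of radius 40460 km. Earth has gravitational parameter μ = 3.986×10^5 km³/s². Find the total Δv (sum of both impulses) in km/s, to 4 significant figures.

The Hohmann ellipse has a_t = (r₁ + r₂)/2 = 24354 km.
At r₁ the circular-orbit speed is v₁ = √(μ/r₁) = 6.95175 km/s.
On the transfer ellipse at r₁, vis-viva equation gives v_p = √[μ(2/r₁ − 1/a_t)] = 8.96029 km/s.
First burn Δv₁ = |v_p − v₁| = 2.009 km/s.
At r₂, v₂ = √(μ/r₂) = 3.139 km/s.
Transfer-orbit speed at r₂: v_a = √[μ(2/r₂ − 1/a_t)] = 1.827 km/s.
Second burn Δv₂ = |v₂ − v_a| = 1.312 km/s.
Total Δv = Δv₁ + Δv₂ = 3.321 km/s.

Δv = 3.321 km/s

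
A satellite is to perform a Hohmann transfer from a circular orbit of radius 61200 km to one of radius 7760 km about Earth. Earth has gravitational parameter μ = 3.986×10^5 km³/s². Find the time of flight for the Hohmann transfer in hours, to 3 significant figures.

t = 8.85 hours

The Hohmann ellipse has a_t = (r₁ + r₂)/2 = 34480 km.
Half the transfer-orbit period gives t = π√(a_t³/μ) = 31860 s.
Converting: 31860 s ÷ 3600 s/hour = 8.85 hours.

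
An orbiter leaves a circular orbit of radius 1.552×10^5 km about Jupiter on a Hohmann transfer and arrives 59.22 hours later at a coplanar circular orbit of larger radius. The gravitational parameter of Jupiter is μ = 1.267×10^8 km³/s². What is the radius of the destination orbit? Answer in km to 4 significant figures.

Transfer time t = 59.22 hours = 2.13192×10^5 s, and t = π√(a_t³/μ).
So a_t = (μ t²/π²)^(1/3) = (1.267×10^8 × (2.13192×10^5)² / π²)^(1/3) = 8.3561×10^5 km.
Since a_t = (r₁ + r₂)/2, r₂ = 2a_t − r₁ = 2×8.3561×10^5 − 1.552×10^5 = 1.51602×10^6 km.

r₂ = 1.516×10^6 km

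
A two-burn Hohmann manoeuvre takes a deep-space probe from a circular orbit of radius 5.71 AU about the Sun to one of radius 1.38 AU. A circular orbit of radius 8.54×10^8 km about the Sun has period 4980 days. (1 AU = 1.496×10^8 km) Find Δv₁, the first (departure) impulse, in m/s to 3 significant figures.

Δv₁ = 4690 m/s

From Kepler's third law T² = 4π²r³/μ at r = 8.54×10^8 km, T = 4980 days = 4980 × 86400 s = 4.30272×10^8 s: μ = 4π²r³/T² = 1.32815×10^11 km³/s².
In km: r₁ = 5.71 × 1.496×10^8 = 8.54216×10^8 km; r₂ = 1.38 × 1.496×10^8 = 2.06448×10^8 km.
Transfer-ellipse semi-major axis a_t = (r₁ + r₂)/2 = (8.54216×10^8 + 2.06448×10^8)/2 = 5.30332×10^8 km.
On the circular orbit at r = 8.54216×10^8 km, v_c = √(μ/r) = 12.469 km/s.
Vis-viva on the transfer ellipse at r = 8.54216×10^8 km gives v_t = √[μ(2/r − 1/a_t)] = 7.7798 km/s.
Δv₁ = |v_t − v_c| = |7.7798 − 12.469| = 4.689 km/s.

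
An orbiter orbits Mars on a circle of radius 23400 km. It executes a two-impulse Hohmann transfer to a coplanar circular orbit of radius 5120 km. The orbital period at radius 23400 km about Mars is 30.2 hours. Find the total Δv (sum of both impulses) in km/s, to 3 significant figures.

From Kepler's third law T² = 4π²r³/μ at r = 23400 km, T = 30.2 hours = 30.2 × 3600 s = 1.0872×10^5 s: μ = 4π²r³/T² = 42794.5 km³/s².
Transfer-ellipse semi-major axis a_t = (r₁ + r₂)/2 = (23400 + 5120)/2 = 14260 km.
At r₁ the circular-orbit speed is v₁ = √(μ/r₁) = 1.3523 km/s.
On the transfer ellipse at r₁, vis-viva equation gives v_a = √[μ(2/r₁ − 1/a_t)] = 0.81033 km/s.
First burn Δv₁ = |v_a − v₁| = 0.5420 km/s.
At r₂, v₂ = √(μ/r₂) = 2.8911 km/s.
Transfer-orbit speed at r₂: v_p = √[μ(2/r₂ − 1/a_t)] = 3.7035 km/s.
Second burn Δv₂ = |v₂ − v_p| = 0.8124 km/s.
Total Δv = Δv₁ + Δv₂ = 1.354 km/s.

Δv = 1.35 km/s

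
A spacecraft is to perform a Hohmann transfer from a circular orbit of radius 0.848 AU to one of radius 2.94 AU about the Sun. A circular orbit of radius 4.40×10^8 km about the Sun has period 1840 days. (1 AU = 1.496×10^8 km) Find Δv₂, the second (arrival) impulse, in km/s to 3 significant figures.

From Kepler's third law T² = 4π²r³/μ at r = 4.40×10^8 km, T = 1840 days = 1840 × 86400 s = 1.58976×10^8 s: μ = 4π²r³/T² = 1.33062×10^11 km³/s².
In km: r₁ = 0.848 × 1.496×10^8 = 1.268608×10^8 km; r₂ = 2.94 × 1.496×10^8 = 4.39824×10^8 km.
The Hohmann ellipse has a_t = (r₁ + r₂)/2 = 2.833424×10^8 km.
On the circular orbit at r = 4.39824×10^8 km, v_c = √(μ/r) = 17.3935 km/s.
Vis-viva on the transfer ellipse at r = 4.39824×10^8 km gives v_t = √[μ(2/r − 1/a_t)] = 11.6385 km/s.
Δv₂ = |v_t − v_c| = |11.6385 − 17.3935| = 5.755 km/s.

Δv₂ = 5.76 km/s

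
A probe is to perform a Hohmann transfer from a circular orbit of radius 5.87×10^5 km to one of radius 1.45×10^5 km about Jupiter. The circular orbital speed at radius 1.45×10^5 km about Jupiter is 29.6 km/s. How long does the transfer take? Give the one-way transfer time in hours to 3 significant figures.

t = 17.1 hours

From the circular-orbit relation v² = μ/r at r = 1.45×10^5 km: μ = v²r = (29.6)² × 1.45×10^5 = 1.27043×10^8 km³/s².
The Hohmann ellipse has a_t = (r₁ + r₂)/2 = 3.660×10^5 km.
Transfer time t = π√(a_t³/μ) = π√((3.660×10^5)³ / 1.27043×10^8) = 61720 s.
Converting: 61720 s ÷ 3600 s/hour = 17.1 hours.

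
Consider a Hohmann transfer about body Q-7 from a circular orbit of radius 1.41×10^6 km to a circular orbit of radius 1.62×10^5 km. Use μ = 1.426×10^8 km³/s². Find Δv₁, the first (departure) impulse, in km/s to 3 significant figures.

The Hohmann ellipse has a_t = (r₁ + r₂)/2 = 7.860×10^5 km.
Circular speed at r = 1.410×10^6 km: v_c = √(μ/r) = 10.057 km/s.
Transfer-orbit speed at the same r (vis-viva, a = a_t): v_t = √[μ(2/r − 1/a_t)] = 4.5656 km/s.
Δv₁ = |v_t − v_c| = |4.5656 − 10.057| = 5.491 km/s.

Δv₁ = 5.49 km/s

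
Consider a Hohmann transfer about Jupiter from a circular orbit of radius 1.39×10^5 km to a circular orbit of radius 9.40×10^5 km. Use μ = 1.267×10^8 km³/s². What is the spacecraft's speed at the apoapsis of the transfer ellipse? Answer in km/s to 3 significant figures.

v = 5.89 km/s

The Hohmann ellipse has a_t = (r₁ + r₂)/2 = 5.395×10^5 km.
The apoapsis of the transfer ellipse is at r = 9.400×10^5 km.
Vis-viva: v = √[μ(2/r − 1/a_t)] = √[1.267×10^8 × (2/9.400×10^5 − 1/5.395×10^5)] = 5.893 km/s.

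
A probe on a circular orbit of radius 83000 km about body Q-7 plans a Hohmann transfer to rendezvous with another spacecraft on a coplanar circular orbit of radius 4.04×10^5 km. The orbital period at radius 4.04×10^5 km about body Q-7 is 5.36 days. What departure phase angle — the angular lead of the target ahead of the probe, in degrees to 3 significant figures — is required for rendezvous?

φ = 95.8°

From Kepler's third law T² = 4π²r³/μ at r = 4.04×10^5 km, T = 5.36 days = 5.36 × 86400 s = 4.63104×10^5 s: μ = 4π²r³/T² = 1.21380×10^7 km³/s².
Transfer-ellipse semi-major axis a_t = (r₁ + r₂)/2 = (83000 + 4.040×10^5)/2 = 2.435×10^5 km.
Transfer time t = π√(a_t³/μ) = 1.08349×10^5 s.
Target angular speed ω₂ = √(μ/r₂³) = 1.35675×10^-5 rad/s.
Angle swept by the target during transfer: ω₂·t = 1.47003 rad = 84.23°.
The probe traverses 180° on the transfer ellipse, so the target must lead by 180° − 84.23° = 95.8°.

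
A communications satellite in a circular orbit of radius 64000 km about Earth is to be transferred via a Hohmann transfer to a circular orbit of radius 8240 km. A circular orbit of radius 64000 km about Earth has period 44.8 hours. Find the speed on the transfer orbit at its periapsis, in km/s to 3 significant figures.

From Kepler's third law T² = 4π²r³/μ at r = 64000 km, T = 44.8 hours = 44.8 × 3600 s = 1.6128×10^5 s: μ = 4π²r³/T² = 3.97868×10^5 km³/s².
The Hohmann ellipse has a_t = (r₁ + r₂)/2 = 36120 km.
At periapsis, r = 8240 km.
From the vis-viva equation, v = √[μ(2/r − 1/a_t)] = 9.250 km/s.

v = 9.25 km/s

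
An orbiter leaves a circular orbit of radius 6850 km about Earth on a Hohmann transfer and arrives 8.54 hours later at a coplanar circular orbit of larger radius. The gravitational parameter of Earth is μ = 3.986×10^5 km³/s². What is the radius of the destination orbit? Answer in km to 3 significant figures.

r₂ = 60500 km

Transfer time t = 8.54 hours = 30744 s, and t = π√(a_t³/μ).
So a_t = (μ t²/π²)^(1/3) = (3.986×10^5 × (30744)² / π²)^(1/3) = 33671 km.
Since a_t = (r₁ + r₂)/2, r₂ = 2a_t − r₁ = 2×33671 − 6850 = 60492 km.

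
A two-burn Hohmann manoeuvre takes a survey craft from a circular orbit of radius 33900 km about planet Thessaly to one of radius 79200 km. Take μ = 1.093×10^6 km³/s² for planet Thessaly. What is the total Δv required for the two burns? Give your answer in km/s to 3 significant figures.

Transfer-ellipse semi-major axis a_t = (r₁ + r₂)/2 = (33900 + 79200)/2 = 56550 km.
Circular speed at r₁: v₁ = √(μ/r₁) = √(1.093×10^6/33900) = 5.6782 km/s.
Transfer-orbit speed at r₁ (vis-viva equation): v_p = √[μ(2/r₁ − 1/a_t)] = 6.7198 km/s.
First burn Δv₁ = |v_p − v₁| = 1.0416 km/s.
Circular speed at r₂: v₂ = √(μ/r₂) = 3.71490 km/s.
Transfer-orbit speed at r₂: v_a = √[μ(2/r₂ − 1/a_t)] = 2.87628 km/s.
Second burn Δv₂ = |v₂ − v_a| = 0.83862 km/s.
Δv = Δv₁ + Δv₂ = 1.0416 + 0.83862 = 1.880 km/s.

Δv = 1.88 km/s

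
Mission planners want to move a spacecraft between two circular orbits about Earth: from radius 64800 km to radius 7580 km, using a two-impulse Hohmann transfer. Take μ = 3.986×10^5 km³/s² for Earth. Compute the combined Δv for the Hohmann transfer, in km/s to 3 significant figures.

Δv = 3.80 km/s

Semi-major axis of the transfer orbit: a_t = (64800 + 7580)/2 = 36190 km.
At r₁ the circular-orbit speed is v₁ = √(μ/r₁) = 2.480 km/s.
On the transfer ellipse at r₁, v² = μ(2/r − 1/a) gives v_a = √[μ(2/r₁ − 1/a_t)] = 1.135 km/s.
First burn Δv₁ = |v_a − v₁| = 1.345 km/s.
Circular speed at r₂: v₂ = √(μ/r₂) = 7.2516 km/s.
Transfer-orbit speed at r₂: v_p = √[μ(2/r₂ − 1/a_t)] = 9.7035 km/s.
Second burn Δv₂ = |v₂ − v_p| = 2.452 km/s.
Total Δv = Δv₁ + Δv₂ = 3.797 km/s.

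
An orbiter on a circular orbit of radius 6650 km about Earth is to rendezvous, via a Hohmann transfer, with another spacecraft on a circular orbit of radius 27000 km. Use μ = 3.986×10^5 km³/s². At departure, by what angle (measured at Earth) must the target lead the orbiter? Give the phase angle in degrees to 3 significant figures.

φ = 91.5°

The Hohmann ellipse has a_t = (r₁ + r₂)/2 = 16825 km.
Transfer time t = π√(a_t³/μ) = 10860 s.
Target angular speed ω₂ = √(μ/r₂³) = 1.423×10^-4 rad/s.
Angle swept by the target during transfer: ω₂·t = 1.5454 rad = 88.54°.
The orbiter traverses 180° on the transfer ellipse, so the target must lead by 180° − 88.54° = 91.5°.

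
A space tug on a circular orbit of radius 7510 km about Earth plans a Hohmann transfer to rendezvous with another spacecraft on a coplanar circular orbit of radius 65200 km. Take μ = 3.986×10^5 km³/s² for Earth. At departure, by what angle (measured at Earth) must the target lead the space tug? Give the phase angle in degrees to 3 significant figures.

Transfer-ellipse semi-major axis a_t = (r₁ + r₂)/2 = (7510 + 65200)/2 = 36355 km.
The half-period of the transfer ellipse is t = π√(a_t³/μ) = 34493 s.
Target angular speed ω₂ = √(μ/r₂³) = 3.7923×10^-5 rad/s.
Angle swept by the target during transfer: ω₂·t = 1.3081 rad = 74.95°.
The space tug traverses 180° on the transfer ellipse, so the target must lead by 180° − 74.95° = 105°.

φ = 105°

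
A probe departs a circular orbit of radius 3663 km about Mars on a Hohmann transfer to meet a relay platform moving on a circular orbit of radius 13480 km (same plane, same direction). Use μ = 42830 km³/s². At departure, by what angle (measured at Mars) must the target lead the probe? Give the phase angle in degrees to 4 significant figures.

φ = 88.73°

Transfer-ellipse semi-major axis a_t = (r₁ + r₂)/2 = (3663 + 13480)/2 = 8571.5 km.
The half-period of the transfer ellipse is t = π√(a_t³/μ) = 12050 s.
The target's mean motion on its circular orbit is ω₂ = √(μ/r₂³) = 1.322×10^-4 rad/s.
Angle swept by the target during transfer: ω₂·t = 1.593 rad = 91.27°.
Arrival is 180° from departure on the ellipse, so φ = 180° − 91.27° = 88.73°.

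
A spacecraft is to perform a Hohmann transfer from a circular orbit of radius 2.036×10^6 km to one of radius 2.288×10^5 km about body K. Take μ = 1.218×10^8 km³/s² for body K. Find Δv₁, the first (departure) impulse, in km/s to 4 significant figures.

Δv₁ = 4.258 km/s

The Hohmann ellipse has a_t = (r₁ + r₂)/2 = 1.1324×10^6 km.
On the circular orbit at r = 2.036×10^6 km, v_c = √(μ/r) = 7.735 km/s.
Vis-viva on the transfer ellipse at r = 2.036×10^6 km gives v_t = √[μ(2/r − 1/a_t)] = 3.477 km/s.
Δv₁ = |v_t − v_c| = |3.477 − 7.735| = 4.258 km/s.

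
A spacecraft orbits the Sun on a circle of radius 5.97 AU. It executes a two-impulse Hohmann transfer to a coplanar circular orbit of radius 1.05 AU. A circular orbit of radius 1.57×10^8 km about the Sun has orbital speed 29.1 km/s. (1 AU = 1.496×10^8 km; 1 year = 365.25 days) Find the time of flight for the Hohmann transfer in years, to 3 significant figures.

t = 3.29 years

From the circular-orbit relation v² = μ/r at r = 1.57×10^8 km: μ = v²r = (29.1)² × 1.57×10^8 = 1.32949×10^11 km³/s².
In km: r₁ = 5.97 × 1.496×10^8 = 8.93112×10^8 km; r₂ = 1.05 × 1.496×10^8 = 1.5708×10^8 km.
Semi-major axis of the transfer orbit: a_t = (8.93112×10^8 + 1.5708×10^8)/2 = 5.25096×10^8 km.
Half the transfer-orbit period gives t = π√(a_t³/μ) = 1.037×10^8 s.
Converting: 1.037×10^8 s ÷ 3.15576×10^7 s/year (365.25 × 86400) = 3.29 years.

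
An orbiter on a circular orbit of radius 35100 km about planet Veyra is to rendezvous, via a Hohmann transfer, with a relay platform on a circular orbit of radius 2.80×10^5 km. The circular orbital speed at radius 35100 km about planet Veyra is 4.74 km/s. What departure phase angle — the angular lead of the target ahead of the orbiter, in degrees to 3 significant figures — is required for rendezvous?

From the circular-orbit relation v² = μ/r at r = 35100 km: μ = v²r = (4.74)² × 35100 = 7.88613×10^5 km³/s².
Semi-major axis of the transfer orbit: a_t = (35100 + 2.800×10^5)/2 = 1.5755×10^5 km.
The half-period of the transfer ellipse is t = π√(a_t³/μ) = 2.212×10^5 s.
Target angular speed ω₂ = √(μ/r₂³) = 5.994×10^-6 rad/s.
Angle swept by the target during transfer: ω₂·t = 1.326 rad = 75.97°.
The orbiter traverses 180° on the transfer ellipse, so the target must lead by 180° − 75.97° = 104°.

φ = 104°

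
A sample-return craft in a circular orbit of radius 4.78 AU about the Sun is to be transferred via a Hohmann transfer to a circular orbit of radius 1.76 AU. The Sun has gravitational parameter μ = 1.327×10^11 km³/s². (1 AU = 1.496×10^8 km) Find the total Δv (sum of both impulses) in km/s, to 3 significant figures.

Δv = 8.32 km/s

In km: r₁ = 4.78 × 1.496×10^8 = 7.15088×10^8 km; r₂ = 1.76 × 1.496×10^8 = 2.63296×10^8 km.
Semi-major axis of the transfer orbit: a_t = (7.15088×10^8 + 2.63296×10^8)/2 = 4.89192×10^8 km.
Circular speed at r₁: v₁ = √(μ/r₁) = √(1.327×10^11/7.15088×10^8) = 13.622 km/s.
On the transfer ellipse at r₁, vis-viva equation gives v_a = √[μ(2/r₁ − 1/a_t)] = 9.9940 km/s.
First burn Δv₁ = |v_a − v₁| = 3.628 km/s.
At r₂, v₂ = √(μ/r₂) = 22.450 km/s.
Transfer-orbit speed at r₂: v_p = √[μ(2/r₂ − 1/a_t)] = 27.143 km/s.
Second burn Δv₂ = |v₂ − v_p| = 4.693 km/s.
Δv = Δv₁ + Δv₂ = 3.628 + 4.693 = 8.321 km/s.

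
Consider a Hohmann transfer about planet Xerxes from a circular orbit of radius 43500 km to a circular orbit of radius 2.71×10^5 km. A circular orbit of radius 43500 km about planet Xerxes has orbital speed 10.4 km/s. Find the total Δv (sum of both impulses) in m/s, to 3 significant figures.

From the circular-orbit relation v² = μ/r at r = 43500 km: μ = v²r = (10.4)² × 43500 = 4.70496×10^6 km³/s².
The Hohmann ellipse has a_t = (r₁ + r₂)/2 = 1.5725×10^5 km.
At r₁ the circular-orbit speed is v₁ = √(μ/r₁) = 10.400 km/s.
On the transfer ellipse at r₁, vis-viva equation gives v_p = √[μ(2/r₁ − 1/a_t)] = 13.653 km/s.
First burn Δv₁ = |v_p − v₁| = 3.253 km/s.
At r₂, v₂ = √(μ/r₂) = 4.167 km/s.
Transfer-orbit speed at r₂: v_a = √[μ(2/r₂ − 1/a_t)] = 2.192 km/s.
Second burn Δv₂ = |v₂ − v_a| = 1.975 km/s.
Total Δv = Δv₁ + Δv₂ = 5.228 km/s.

Δv = 5230 m/s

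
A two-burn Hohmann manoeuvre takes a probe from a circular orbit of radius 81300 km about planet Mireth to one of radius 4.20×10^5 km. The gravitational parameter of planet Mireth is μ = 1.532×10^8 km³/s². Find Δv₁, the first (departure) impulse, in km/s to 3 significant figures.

Transfer-ellipse semi-major axis a_t = (r₁ + r₂)/2 = (81300 + 4.200×10^5)/2 = 2.5065×10^5 km.
Circular speed at r = 81300 km: v_c = √(μ/r) = 43.41 km/s.
Vis-viva on the transfer ellipse at r = 81300 km gives v_t = √[μ(2/r − 1/a_t)] = 56.19 km/s.
Δv₁ = |v_t − v_c| = |56.19 − 43.41| = 12.78 km/s.

Δv₁ = 12.8 km/s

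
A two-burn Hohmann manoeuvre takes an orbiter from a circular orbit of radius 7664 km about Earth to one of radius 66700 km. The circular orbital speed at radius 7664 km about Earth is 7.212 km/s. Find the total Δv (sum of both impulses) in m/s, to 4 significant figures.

Δv = 3782 m/s

From the circular-orbit relation v² = μ/r at r = 7664 km: μ = v²r = (7.212)² × 7664 = 3.98627×10^5 km³/s².
Transfer-ellipse semi-major axis a_t = (r₁ + r₂)/2 = (7664 + 66700)/2 = 37182 km.
Circular speed at r₁: v₁ = √(μ/r₁) = √(3.98627×10^5/7664) = 7.212 km/s.
Transfer-orbit speed at r₁ (vis-viva equation): v_p = √[μ(2/r₁ − 1/a_t)] = 9.659 km/s.
First burn Δv₁ = |v_p − v₁| = 2.447 km/s.
At r₂, v₂ = √(μ/r₂) = 2.445 km/s.
Transfer-orbit speed at r₂: v_a = √[μ(2/r₂ − 1/a_t)] = 1.110 km/s.
Second burn Δv₂ = |v₂ − v_a| = 1.335 km/s.
Total Δv = Δv₁ + Δv₂ = 3.782 km/s.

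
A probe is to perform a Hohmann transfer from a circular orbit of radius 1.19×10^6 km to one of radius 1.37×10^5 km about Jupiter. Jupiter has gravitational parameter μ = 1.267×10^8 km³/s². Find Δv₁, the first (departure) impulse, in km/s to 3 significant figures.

The Hohmann ellipse has a_t = (r₁ + r₂)/2 = 6.635×10^5 km.
On the circular orbit at r = 1.190×10^6 km, v_c = √(μ/r) = 10.3185 km/s.
Transfer-orbit speed at the same r (vis-viva, a = a_t): v_t = √[μ(2/r − 1/a_t)] = 4.68872 km/s.
Δv₁ = |v_t − v_c| = |4.68872 − 10.3185| = 5.630 km/s.

Δv₁ = 5.63 km/s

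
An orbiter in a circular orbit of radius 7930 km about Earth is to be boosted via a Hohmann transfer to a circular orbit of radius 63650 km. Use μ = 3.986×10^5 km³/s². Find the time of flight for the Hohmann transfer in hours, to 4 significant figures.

Transfer-ellipse semi-major axis a_t = (r₁ + r₂)/2 = (7930 + 63650)/2 = 35790 km.
Half the transfer-orbit period gives t = π√(a_t³/μ) = 33692 s.
Converting: 33692 s ÷ 3600 s/hour = 9.359 hours.

t = 9.359 hours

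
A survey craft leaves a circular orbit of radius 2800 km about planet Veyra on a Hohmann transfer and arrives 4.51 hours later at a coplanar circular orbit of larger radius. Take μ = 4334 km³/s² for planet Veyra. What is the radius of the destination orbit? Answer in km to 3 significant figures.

r₂ = 6950 km

Transfer time t = 4.51 hours = 16236 s, and t = π√(a_t³/μ).
So a_t = (μ t²/π²)^(1/3) = (4334 × (16236)² / π²)^(1/3) = 4873.6 km.
Since a_t = (r₁ + r₂)/2, r₂ = 2a_t − r₁ = 2×4873.6 − 2800 = 6947.2 km.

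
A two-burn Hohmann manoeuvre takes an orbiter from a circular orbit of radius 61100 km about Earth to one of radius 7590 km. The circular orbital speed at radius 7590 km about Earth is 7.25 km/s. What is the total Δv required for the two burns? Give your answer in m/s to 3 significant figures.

Δv = 3770 m/s

From the circular-orbit relation v² = μ/r at r = 7590 km: μ = v²r = (7.25)² × 7590 = 3.98949×10^5 km³/s².
The Hohmann ellipse has a_t = (r₁ + r₂)/2 = 34345 km.
Circular speed at r₁: v₁ = √(μ/r₁) = √(3.98949×10^5/61100) = 2.555 km/s.
Transfer-orbit speed at r₁ (v² = μ(2/r − 1/a)): v_a = √[μ(2/r₁ − 1/a_t)] = 1.201 km/s.
First burn Δv₁ = |v_a − v₁| = 1.354 km/s.
At r₂, v₂ = √(μ/r₂) = 7.250 km/s.
Transfer-orbit speed at r₂: v_p = √[μ(2/r₂ − 1/a_t)] = 9.670 km/s.
Second burn Δv₂ = |v₂ − v_p| = 2.420 km/s.
Δv = Δv₁ + Δv₂ = 1.354 + 2.420 = 3.774 km/s.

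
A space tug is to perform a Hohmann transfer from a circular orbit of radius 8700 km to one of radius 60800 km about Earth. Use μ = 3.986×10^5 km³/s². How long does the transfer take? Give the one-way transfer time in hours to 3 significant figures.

t = 8.95 hours

The Hohmann ellipse has a_t = (r₁ + r₂)/2 = 34750 km.
By Kepler's third law the transfer-orbit period is T = 2π√(a_t³/μ), so t = T/2 = 32230 s.
Converting: 32230 s ÷ 3600 s/hour = 8.95 hours.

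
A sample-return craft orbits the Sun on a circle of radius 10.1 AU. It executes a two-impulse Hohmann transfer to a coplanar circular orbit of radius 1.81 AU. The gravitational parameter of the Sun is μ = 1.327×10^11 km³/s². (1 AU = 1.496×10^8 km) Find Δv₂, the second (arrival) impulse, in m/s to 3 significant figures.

Δv₂ = 6690 m/s

In km: r₁ = 10.1 × 1.496×10^8 = 1.51096×10^9 km; r₂ = 1.81 × 1.496×10^8 = 2.70776×10^8 km.
The Hohmann ellipse has a_t = (r₁ + r₂)/2 = 8.90868×10^8 km.
On the circular orbit at r = 2.70776×10^8 km, v_c = √(μ/r) = 22.1376 km/s.
Transfer-orbit speed at the same r (vis-viva, a = a_t): v_t = √[μ(2/r − 1/a_t)] = 28.8304 km/s.
Δv₂ = |v_t − v_c| = |28.8304 − 22.1376| = 6.693 km/s.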